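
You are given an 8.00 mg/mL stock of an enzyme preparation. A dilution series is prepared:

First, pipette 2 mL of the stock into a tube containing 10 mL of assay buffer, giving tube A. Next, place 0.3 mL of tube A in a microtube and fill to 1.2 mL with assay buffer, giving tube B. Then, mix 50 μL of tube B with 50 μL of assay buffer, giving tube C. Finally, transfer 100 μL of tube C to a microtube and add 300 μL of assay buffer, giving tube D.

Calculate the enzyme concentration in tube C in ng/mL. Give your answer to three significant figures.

Step 1: 2 mL + 10 mL = 12 mL total → factor 12/2 = 6
Step 2: 0.3 mL brought to 1.2 mL → factor 1.2/0.3 = 4
Step 3: 50 μL + 50 μL = 100 μL total → factor 100/50 = 2
Dilution factor through tube C = 6 × 4 × 2 = 48
[tube C] = 8.00 mg/mL / 48 = 0.1667 mg/mL = 1.67 × 10^5 ng/mL

1.67 × 10^5 ng/mL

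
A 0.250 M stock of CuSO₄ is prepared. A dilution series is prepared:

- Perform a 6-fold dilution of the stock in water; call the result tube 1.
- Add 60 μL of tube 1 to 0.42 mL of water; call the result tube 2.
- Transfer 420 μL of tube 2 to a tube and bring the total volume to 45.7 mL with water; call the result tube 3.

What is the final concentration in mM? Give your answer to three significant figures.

Step 1: 6-fold → factor 6
Step 2: 60 μL + 0.42 mL = 480 μL total → factor 480/60 = 8
Step 3: 420 μL brought to 45.7 mL → factor 45700/420 = 108.81
Overall dilution factor = 6 × 8 × 108.81 = 5222.9
Final = 0.250 M / 5222.9 = 4.787 × 10^-5 M = 0.0479 mM

0.0479 mM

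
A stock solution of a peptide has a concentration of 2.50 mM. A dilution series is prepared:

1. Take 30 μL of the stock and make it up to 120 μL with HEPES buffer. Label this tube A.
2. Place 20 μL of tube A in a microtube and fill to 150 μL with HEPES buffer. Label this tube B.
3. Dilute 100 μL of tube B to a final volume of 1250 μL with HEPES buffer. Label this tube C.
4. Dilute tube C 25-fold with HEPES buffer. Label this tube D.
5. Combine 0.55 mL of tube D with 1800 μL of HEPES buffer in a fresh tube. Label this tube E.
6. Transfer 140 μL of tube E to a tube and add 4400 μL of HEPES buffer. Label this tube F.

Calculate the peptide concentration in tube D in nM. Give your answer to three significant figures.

Step 1: 30 μL brought to 120 μL → factor 120/30 = 4
Step 2: 20 μL brought to 150 μL → factor 150/20 = 7.5
Step 3: 100 μL brought to 1250 μL → factor 1250/100 = 12.5
Step 4: 25-fold → factor 25
Dilution factor through tube D = 4 × 7.5 × 12.5 × 25 = 9375
[tube D] = 2.50 mM / 9375 = 0.0002667 mM = 267 nM

267 nM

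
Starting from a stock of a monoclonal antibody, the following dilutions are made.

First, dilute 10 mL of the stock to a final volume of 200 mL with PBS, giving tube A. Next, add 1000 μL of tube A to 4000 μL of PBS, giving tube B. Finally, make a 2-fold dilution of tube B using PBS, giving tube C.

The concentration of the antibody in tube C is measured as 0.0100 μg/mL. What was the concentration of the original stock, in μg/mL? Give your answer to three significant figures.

Step 1: 10 mL brought to 200 mL → factor 200/10 = 20
Step 2: 1000 μL + 4000 μL = 5000 μL total → factor 5000/1000 = 5
Step 3: 2-fold → factor 2
Overall dilution factor = 20 × 5 × 2 = 200
Stock = 0.0100 μg/mL × 200 = 2.00 μg/mL

2.00 μg/mL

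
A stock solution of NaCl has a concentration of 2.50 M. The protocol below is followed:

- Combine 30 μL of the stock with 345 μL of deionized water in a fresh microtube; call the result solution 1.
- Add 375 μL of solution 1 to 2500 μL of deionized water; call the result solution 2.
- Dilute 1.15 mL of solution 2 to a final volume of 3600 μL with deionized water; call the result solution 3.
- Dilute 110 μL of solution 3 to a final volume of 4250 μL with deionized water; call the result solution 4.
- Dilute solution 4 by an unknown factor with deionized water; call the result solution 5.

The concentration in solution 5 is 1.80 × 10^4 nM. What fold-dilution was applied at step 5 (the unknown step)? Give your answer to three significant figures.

12.0-fold

Step 1: 30 μL + 345 μL = 375 μL total → factor 375/30 = 12.5
Step 2: 375 μL + 2500 μL = 2875 μL total → factor 2875/375 = 7.6667
Step 3: 1.15 mL brought to 3600 μL → factor 3.6/1.15 = 3.1304
Step 4: 110 μL brought to 4250 μL → factor 4250/110 = 38.636
Step 5: unknown factor x
Product of known-step factors = 11591
Overall factor = 2.50 M / (1.80 × 10^4 nM) = 1.3889 × 10^5
x = 1.3889 × 10^5 / 11591 = 12.0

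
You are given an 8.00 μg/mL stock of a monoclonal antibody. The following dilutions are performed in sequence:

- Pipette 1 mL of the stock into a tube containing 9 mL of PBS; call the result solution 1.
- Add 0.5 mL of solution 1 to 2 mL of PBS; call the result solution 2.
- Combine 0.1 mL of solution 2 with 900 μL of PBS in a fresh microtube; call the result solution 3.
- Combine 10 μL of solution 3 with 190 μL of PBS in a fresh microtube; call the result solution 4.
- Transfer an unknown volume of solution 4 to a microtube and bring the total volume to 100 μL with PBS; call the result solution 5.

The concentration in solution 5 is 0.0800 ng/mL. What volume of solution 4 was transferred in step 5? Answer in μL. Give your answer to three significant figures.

10.0 μL

Step 1: 1 mL + 9 mL = 10 mL total → factor 10/1 = 10
Step 2: 0.5 mL + 2 mL = 2.5 mL total → factor 2.5/0.5 = 5
Step 3: 0.1 mL + 900 μL = 1 mL total → factor 1/0.1 = 10
Step 4: 10 μL + 190 μL = 200 μL total → factor 200/10 = 20
Step 5: v brought to 100 μL → factor = 100 μL/v
Product of known-step factors = 10000
Overall factor = 8.00 μg/mL / (0.0800 ng/mL) = 1 × 10^5
Step-5 factor = 1 × 10^5 / 10000 = 10
v = 100 μL / 10 = 10.0 μL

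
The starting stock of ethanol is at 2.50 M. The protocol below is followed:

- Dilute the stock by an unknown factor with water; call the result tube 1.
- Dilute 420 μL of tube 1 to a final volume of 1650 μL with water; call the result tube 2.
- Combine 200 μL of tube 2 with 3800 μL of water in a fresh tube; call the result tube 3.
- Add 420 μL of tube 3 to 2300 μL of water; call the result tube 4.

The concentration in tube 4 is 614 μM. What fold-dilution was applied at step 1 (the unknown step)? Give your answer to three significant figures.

Step 1: unknown factor x
Step 2: 420 μL brought to 1650 μL → factor 1650/420 = 3.9286
Step 3: 200 μL + 3800 μL = 4000 μL total → factor 4000/200 = 20
Step 4: 420 μL + 2300 μL = 2720 μL total → factor 2720/420 = 6.4762
Product of known-step factors = 508.84
Overall factor = 2.50 M / (614 μM) = 4071.7
x = 4071.7 / 508.84 = 8.00

8.00-fold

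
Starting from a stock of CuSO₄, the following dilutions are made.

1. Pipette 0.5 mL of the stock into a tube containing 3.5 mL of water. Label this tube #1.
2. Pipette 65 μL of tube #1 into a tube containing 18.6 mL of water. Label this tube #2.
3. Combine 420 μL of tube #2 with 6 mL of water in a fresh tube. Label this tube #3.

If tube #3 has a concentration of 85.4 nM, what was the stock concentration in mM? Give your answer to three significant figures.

3.00 mM

Step 1: 0.5 mL + 3.5 mL = 4 mL total → factor 4/0.5 = 8
Step 2: 65 μL + 18.6 mL = 18665 μL total → factor 18665/65 = 287.15
Step 3: 420 μL + 6 mL = 6420 μL total → factor 6420/420 = 15.286
Overall dilution factor = 8 × 287.15 × 15.286 = 35115
Stock = 85.4 nM × 35115 = 2.999 × 10^6 nM = 3.00 mM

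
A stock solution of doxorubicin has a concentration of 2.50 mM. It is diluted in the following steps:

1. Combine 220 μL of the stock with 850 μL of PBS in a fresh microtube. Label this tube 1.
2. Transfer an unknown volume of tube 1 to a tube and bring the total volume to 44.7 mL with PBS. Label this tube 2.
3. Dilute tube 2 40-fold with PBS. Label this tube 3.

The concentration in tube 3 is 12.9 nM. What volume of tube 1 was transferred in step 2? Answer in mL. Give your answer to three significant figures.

Step 1: 220 μL + 850 μL = 1070 μL total → factor 1070/220 = 4.8636
Step 2: v brought to 44.7 mL → factor = 44.7 mL/v
Step 3: 40-fold → factor 40
Product of known-step factors = 194.55
Overall factor = 2.50 mM / (12.9 nM) = 1.938 × 10^5
Step-2 factor = 1.938 × 10^5 / 194.55 = 996.16
v = 44.7 mL / 996.16 = 0.0449 mL

0.0449 mL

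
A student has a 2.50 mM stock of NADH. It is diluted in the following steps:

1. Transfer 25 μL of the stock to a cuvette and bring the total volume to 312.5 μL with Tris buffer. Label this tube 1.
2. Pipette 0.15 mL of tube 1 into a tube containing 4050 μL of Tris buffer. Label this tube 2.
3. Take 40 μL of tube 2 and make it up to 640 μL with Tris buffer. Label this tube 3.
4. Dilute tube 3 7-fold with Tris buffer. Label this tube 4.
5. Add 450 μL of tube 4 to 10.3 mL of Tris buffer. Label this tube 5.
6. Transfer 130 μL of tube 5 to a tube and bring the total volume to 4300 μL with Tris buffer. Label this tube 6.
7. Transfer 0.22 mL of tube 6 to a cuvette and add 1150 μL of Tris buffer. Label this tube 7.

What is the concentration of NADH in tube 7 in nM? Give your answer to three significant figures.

Step 1: 25 μL brought to 312.5 μL → factor 312.5/25 = 12.5
Step 2: 0.15 mL + 4050 μL = 4.2 mL total → factor 4.2/0.15 = 28
Step 3: 40 μL brought to 640 μL → factor 640/40 = 16
Step 4: 7-fold → factor 7
Step 5: 450 μL + 10.3 mL = 10750 μL total → factor 10750/450 = 23.889
Step 6: 130 μL brought to 4300 μL → factor 4300/130 = 33.077
Step 7: 0.22 mL + 1150 μL = 1.37 mL total → factor 1.37/0.22 = 6.2273
Overall dilution factor = 12.5 × 28 × 16 × 7 × 23.889 × 33.077 × 6.2273 = 1.9289 × 10^8
Final = 2.50 mM / 1.9289 × 10^8 = 1.296 × 10^-8 mM = 0.0130 nM

0.0130 nM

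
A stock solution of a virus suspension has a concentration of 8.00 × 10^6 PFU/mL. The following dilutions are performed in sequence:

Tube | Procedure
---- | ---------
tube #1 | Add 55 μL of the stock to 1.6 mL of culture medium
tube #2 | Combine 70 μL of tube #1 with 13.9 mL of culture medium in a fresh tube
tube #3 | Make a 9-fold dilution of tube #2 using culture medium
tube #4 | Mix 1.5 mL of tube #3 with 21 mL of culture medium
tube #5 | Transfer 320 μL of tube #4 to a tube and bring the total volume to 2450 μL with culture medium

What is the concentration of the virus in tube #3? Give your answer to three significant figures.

148 PFU/mL

Step 1: 55 μL + 1.6 mL = 1655 μL total → factor 1655/55 = 30.091
Step 2: 70 μL + 13.9 mL = 13970 μL total → factor 13970/70 = 199.57
Step 3: 9-fold → factor 9
Dilution factor through tube #3 = 30.091 × 199.57 × 9 = 54048
[tube #3] = 8.00 × 10^6 PFU/mL / 54048 = 148 PFU/mL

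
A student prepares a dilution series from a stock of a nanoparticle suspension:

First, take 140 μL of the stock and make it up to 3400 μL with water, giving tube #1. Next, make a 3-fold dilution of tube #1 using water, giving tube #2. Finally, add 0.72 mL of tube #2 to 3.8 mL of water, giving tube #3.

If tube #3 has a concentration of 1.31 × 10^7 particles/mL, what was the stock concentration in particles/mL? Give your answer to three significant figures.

Step 1: 140 μL brought to 3400 μL → factor 3400/140 = 24.286
Step 2: 3-fold → factor 3
Step 3: 0.72 mL + 3.8 mL = 4.52 mL total → factor 4.52/0.72 = 6.2778
Overall dilution factor = 24.286 × 3 × 6.2778 = 457.38
Stock = 1.31 × 10^7 particles/mL × 457.38 = 5.99 × 10^9 particles/mL

5.99 × 10^9 particles/mL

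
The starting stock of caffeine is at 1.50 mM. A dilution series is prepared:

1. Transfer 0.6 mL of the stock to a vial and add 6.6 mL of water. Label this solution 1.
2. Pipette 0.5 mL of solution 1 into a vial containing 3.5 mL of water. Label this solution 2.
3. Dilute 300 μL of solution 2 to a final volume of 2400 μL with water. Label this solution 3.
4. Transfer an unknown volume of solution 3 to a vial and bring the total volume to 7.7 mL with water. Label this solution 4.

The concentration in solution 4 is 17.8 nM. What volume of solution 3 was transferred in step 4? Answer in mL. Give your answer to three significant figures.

Step 1: 0.6 mL + 6.6 mL = 7.2 mL total → factor 7.2/0.6 = 12
Step 2: 0.5 mL + 3.5 mL = 4 mL total → factor 4/0.5 = 8
Step 3: 300 μL brought to 2400 μL → factor 2400/300 = 8
Step 4: v brought to 7.7 mL → factor = 7.7 mL/v
Product of known-step factors = 768
Overall factor = 1.50 mM / (17.8 nM) = 84270
Step-4 factor = 84270 / 768 = 109.73
v = 7.7 mL / 109.73 = 0.0702 mL

0.0702 mL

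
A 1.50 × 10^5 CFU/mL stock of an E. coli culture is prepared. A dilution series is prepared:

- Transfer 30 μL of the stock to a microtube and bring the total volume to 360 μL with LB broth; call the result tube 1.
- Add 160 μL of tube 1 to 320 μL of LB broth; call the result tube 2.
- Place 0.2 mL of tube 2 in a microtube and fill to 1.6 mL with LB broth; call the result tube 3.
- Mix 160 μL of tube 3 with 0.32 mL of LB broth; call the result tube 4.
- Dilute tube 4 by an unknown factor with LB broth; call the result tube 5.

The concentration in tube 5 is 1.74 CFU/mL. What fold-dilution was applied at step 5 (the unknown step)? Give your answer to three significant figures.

99.8-fold

Step 1: 30 μL brought to 360 μL → factor 360/30 = 12
Step 2: 160 μL + 320 μL = 480 μL total → factor 480/160 = 3
Step 3: 0.2 mL brought to 1.6 mL → factor 1.6/0.2 = 8
Step 4: 160 μL + 0.32 mL = 480 μL total → factor 480/160 = 3
Step 5: unknown factor x
Product of known-step factors = 864
Overall factor = 1.50 × 10^5 CFU/mL / (1.74 CFU/mL) = 86207
x = 86207 / 864 = 99.8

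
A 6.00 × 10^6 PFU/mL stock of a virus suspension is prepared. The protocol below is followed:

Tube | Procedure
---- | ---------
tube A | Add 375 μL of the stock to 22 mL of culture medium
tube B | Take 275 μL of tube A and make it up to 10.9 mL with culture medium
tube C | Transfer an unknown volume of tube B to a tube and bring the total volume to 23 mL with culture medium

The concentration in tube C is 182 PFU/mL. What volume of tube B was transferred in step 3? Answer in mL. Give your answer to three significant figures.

Step 1: 375 μL + 22 mL = 22375 μL total → factor 22375/375 = 59.667
Step 2: 275 μL brought to 10.9 mL → factor 10900/275 = 39.636
Step 3: v brought to 23 mL → factor = 23 mL/v
Product of known-step factors = 2365
Overall factor = 6.00 × 10^6 PFU/mL / (182 PFU/mL) = 32967
Step-3 factor = 32967 / 2365 = 13.94
v = 23 mL / 13.94 = 1.65 mL

1.65 mL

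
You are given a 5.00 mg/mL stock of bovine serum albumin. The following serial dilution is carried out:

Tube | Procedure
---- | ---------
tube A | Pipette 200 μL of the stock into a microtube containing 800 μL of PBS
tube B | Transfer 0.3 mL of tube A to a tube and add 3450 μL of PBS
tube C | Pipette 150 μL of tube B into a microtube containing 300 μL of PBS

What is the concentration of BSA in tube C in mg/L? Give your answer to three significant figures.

Step 1: 200 μL + 800 μL = 1000 μL total → factor 1000/200 = 5
Step 2: 0.3 mL + 3450 μL = 3.75 mL total → factor 3.75/0.3 = 12.5
Step 3: 150 μL + 300 μL = 450 μL total → factor 450/150 = 3
Overall dilution factor = 5 × 12.5 × 3 = 187.5
Final = 5.00 mg/mL / 187.5 = 0.02667 mg/mL = 26.7 mg/L

26.7 mg/L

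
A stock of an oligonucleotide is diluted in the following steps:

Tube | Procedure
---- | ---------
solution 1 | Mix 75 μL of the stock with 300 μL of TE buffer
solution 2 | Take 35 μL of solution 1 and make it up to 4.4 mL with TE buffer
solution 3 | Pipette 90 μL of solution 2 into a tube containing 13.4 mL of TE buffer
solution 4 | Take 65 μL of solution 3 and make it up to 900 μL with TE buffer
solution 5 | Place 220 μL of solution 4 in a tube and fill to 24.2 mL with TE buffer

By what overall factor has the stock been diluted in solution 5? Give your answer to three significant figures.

Step 1: 75 μL + 300 μL = 375 μL total → factor 375/75 = 5
Step 2: 35 μL brought to 4.4 mL → factor 4400/35 = 125.71
Step 3: 90 μL + 13.4 mL = 13490 μL total → factor 13490/90 = 149.89
Step 4: 65 μL brought to 900 μL → factor 900/65 = 13.846
Step 5: 220 μL brought to 24.2 mL → factor 24200/220 = 110
Overall dilution factor = 5 × 125.71 × 149.89 × 13.846 × 110 = 1.435 × 10^8

1.43 × 10^8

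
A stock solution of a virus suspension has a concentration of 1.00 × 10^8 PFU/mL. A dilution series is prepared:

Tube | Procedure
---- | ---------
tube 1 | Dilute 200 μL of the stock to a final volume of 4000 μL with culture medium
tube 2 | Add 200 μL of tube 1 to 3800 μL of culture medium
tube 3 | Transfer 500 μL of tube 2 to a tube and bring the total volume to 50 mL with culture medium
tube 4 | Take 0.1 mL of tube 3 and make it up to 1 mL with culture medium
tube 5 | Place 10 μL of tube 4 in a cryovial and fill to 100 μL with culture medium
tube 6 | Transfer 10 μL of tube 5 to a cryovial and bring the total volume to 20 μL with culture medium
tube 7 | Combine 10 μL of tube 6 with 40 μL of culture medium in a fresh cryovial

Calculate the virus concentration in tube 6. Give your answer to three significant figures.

12.5 PFU/mL

Step 1: 200 μL brought to 4000 μL → factor 4000/200 = 20
Step 2: 200 μL + 3800 μL = 4000 μL total → factor 4000/200 = 20
Step 3: 500 μL brought to 50 mL → factor 50000/500 = 100
Step 4: 0.1 mL brought to 1 mL → factor 1/0.1 = 10
Step 5: 10 μL brought to 100 μL → factor 100/10 = 10
Step 6: 10 μL brought to 20 μL → factor 20/10 = 2
Dilution factor through tube 6 = 20 × 20 × 100 × 10 × 10 × 2 = 8 × 10^6
[tube 6] = 1.00 × 10^8 PFU/mL / 8 × 10^6 = 12.5 PFU/mL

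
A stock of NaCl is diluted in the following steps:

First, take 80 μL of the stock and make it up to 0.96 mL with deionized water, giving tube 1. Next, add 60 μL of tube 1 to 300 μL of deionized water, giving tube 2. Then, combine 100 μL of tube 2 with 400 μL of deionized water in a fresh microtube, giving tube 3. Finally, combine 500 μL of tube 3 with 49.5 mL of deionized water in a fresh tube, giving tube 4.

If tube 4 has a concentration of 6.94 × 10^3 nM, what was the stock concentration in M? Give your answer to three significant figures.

0.250 M

Step 1: 80 μL brought to 0.96 mL → factor 960/80 = 12
Step 2: 60 μL + 300 μL = 360 μL total → factor 360/60 = 6
Step 3: 100 μL + 400 μL = 500 μL total → factor 500/100 = 5
Step 4: 500 μL + 49.5 mL = 50000 μL total → factor 50000/500 = 100
Overall dilution factor = 12 × 6 × 5 × 100 = 36000
Stock = 6.94 × 10^3 nM × 36000 = 2.498 × 10^8 nM = 0.250 M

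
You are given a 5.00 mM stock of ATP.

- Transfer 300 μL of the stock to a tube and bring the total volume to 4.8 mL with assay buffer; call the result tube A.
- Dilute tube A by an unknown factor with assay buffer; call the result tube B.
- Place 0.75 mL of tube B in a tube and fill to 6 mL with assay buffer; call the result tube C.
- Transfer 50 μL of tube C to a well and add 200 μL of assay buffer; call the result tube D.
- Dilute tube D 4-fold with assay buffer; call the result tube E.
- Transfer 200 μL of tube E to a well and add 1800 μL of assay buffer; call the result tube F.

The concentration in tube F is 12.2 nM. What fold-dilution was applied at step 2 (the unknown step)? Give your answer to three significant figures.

Step 1: 300 μL brought to 4.8 mL → factor 4800/300 = 16
Step 2: unknown factor x
Step 3: 0.75 mL brought to 6 mL → factor 6/0.75 = 8
Step 4: 50 μL + 200 μL = 250 μL total → factor 250/50 = 5
Step 5: 4-fold → factor 4
Step 6: 200 μL + 1800 μL = 2000 μL total → factor 2000/200 = 10
Product of known-step factors = 25600
Overall factor = 5.00 mM / (12.2 nM) = 4.0984 × 10^5
x = 4.0984 × 10^5 / 25600 = 16.0

16.0-fold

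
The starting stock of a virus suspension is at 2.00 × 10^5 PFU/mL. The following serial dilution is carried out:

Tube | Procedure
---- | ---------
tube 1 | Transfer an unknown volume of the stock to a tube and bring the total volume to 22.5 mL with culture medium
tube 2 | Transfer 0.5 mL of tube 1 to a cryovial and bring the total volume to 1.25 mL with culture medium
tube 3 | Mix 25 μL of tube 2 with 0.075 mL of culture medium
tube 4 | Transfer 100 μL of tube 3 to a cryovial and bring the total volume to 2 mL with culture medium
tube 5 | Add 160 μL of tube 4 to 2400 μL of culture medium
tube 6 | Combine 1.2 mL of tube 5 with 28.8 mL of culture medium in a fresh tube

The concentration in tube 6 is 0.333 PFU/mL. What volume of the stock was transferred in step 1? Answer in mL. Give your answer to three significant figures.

Step 1: v brought to 22.5 mL → factor = 22.5 mL/v
Step 2: 0.5 mL brought to 1.25 mL → factor 1.25/0.5 = 2.5
Step 3: 25 μL + 0.075 mL = 100 μL total → factor 100/25 = 4
Step 4: 100 μL brought to 2 mL → factor 2000/100 = 20
Step 5: 160 μL + 2400 μL = 2560 μL total → factor 2560/160 = 16
Step 6: 1.2 mL + 28.8 mL = 30 mL total → factor 30/1.2 = 25
Product of known-step factors = 80000
Overall factor = 2.00 × 10^5 PFU/mL / (0.333 PFU/mL) = 6.006 × 10^5
Step-1 factor = 6.006 × 10^5 / 80000 = 7.5075
v = 22.5 mL / 7.5075 = 3.00 mL

3.00 mL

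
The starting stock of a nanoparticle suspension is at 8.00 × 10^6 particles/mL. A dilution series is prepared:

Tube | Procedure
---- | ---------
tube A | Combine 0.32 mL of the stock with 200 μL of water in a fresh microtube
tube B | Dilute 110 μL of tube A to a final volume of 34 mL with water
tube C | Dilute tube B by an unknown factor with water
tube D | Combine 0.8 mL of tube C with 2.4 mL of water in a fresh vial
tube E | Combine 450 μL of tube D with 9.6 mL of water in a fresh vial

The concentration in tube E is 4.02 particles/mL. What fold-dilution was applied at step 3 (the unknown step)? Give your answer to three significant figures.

Step 1: 0.32 mL + 200 μL = 0.52 mL total → factor 0.52/0.32 = 1.625
Step 2: 110 μL brought to 34 mL → factor 34000/110 = 309.09
Step 3: unknown factor x
Step 4: 0.8 mL + 2.4 mL = 3.2 mL total → factor 3.2/0.8 = 4
Step 5: 450 μL + 9.6 mL = 10050 μL total → factor 10050/450 = 22.333
Product of known-step factors = 44870
Overall factor = 8.00 × 10^6 particles/mL / (4.02 particles/mL) = 1.99 × 10^6
x = 1.99 × 10^6 / 44870 = 44.4

44.4-fold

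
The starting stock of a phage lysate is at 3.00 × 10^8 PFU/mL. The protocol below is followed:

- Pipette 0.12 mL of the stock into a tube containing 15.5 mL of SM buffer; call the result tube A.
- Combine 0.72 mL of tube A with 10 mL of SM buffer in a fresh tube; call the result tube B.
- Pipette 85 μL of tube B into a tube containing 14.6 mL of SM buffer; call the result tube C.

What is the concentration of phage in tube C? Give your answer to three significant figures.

896 PFU/mL

Step 1: 0.12 mL + 15.5 mL = 15.62 mL total → factor 15.62/0.12 = 130.17
Step 2: 0.72 mL + 10 mL = 10.72 mL total → factor 10.72/0.72 = 14.889
Step 3: 85 μL + 14.6 mL = 14685 μL total → factor 14685/85 = 172.76
Overall dilution factor = 130.17 × 14.889 × 172.76 = 3.3482 × 10^5
Final = 3.00 × 10^8 PFU/mL / 3.3482 × 10^5 = 896 PFU/mL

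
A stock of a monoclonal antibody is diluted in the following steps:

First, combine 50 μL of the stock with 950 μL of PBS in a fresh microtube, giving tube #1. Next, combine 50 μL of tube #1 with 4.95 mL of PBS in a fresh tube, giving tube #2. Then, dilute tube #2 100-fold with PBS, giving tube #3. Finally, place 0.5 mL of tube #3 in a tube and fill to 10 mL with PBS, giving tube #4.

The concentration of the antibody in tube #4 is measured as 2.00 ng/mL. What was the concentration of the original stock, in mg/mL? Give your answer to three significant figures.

Step 1: 50 μL + 950 μL = 1000 μL total → factor 1000/50 = 20
Step 2: 50 μL + 4.95 mL = 5000 μL total → factor 5000/50 = 100
Step 3: 100-fold → factor 100
Step 4: 0.5 mL brought to 10 mL → factor 10/0.5 = 20
Overall dilution factor = 20 × 100 × 100 × 20 = 4 × 10^6
Stock = 2.00 ng/mL × 4 × 10^6 = 8.000 × 10^6 ng/mL = 8.00 mg/mL

8.00 mg/mL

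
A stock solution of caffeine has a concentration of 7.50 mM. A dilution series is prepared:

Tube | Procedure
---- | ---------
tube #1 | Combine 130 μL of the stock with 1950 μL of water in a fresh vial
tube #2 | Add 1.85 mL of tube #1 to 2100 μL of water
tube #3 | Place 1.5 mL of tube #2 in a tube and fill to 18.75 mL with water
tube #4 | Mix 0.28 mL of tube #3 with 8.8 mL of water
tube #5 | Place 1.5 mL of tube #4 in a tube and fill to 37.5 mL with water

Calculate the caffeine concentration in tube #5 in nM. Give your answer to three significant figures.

21.7 nM

Step 1: 130 μL + 1950 μL = 2080 μL total → factor 2080/130 = 16
Step 2: 1.85 mL + 2100 μL = 3.95 mL total → factor 3.95/1.85 = 2.1351
Step 3: 1.5 mL brought to 18.75 mL → factor 18.75/1.5 = 12.5
Step 4: 0.28 mL + 8.8 mL = 9.08 mL total → factor 9.08/0.28 = 32.429
Step 5: 1.5 mL brought to 37.5 mL → factor 37.5/1.5 = 25
Dilution factor through tube #5 = 16 × 2.1351 × 12.5 × 32.429 × 25 = 3.462 × 10^5
[tube #5] = 7.50 mM / 3.462 × 10^5 = 2.166 × 10^-5 mM = 21.7 nM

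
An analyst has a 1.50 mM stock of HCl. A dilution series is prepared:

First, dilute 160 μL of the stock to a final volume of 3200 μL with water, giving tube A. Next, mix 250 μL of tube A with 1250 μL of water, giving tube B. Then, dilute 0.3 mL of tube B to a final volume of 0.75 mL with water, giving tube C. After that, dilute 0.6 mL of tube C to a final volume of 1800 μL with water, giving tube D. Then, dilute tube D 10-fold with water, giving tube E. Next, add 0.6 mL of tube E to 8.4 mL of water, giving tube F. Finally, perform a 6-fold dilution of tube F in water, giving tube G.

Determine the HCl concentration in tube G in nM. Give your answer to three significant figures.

Step 1: 160 μL brought to 3200 μL → factor 3200/160 = 20
Step 2: 250 μL + 1250 μL = 1500 μL total → factor 1500/250 = 6
Step 3: 0.3 mL brought to 0.75 mL → factor 0.75/0.3 = 2.5
Step 4: 0.6 mL brought to 1800 μL → factor 1.8/0.6 = 3
Step 5: 10-fold → factor 10
Step 6: 0.6 mL + 8.4 mL = 9 mL total → factor 9/0.6 = 15
Step 7: 6-fold → factor 6
Overall dilution factor = 20 × 6 × 2.5 × 3 × 10 × 15 × 6 = 8.1 × 10^5
Final = 1.50 mM / 8.1 × 10^5 = 1.852 × 10^-6 mM = 1.85 nM

1.85 nM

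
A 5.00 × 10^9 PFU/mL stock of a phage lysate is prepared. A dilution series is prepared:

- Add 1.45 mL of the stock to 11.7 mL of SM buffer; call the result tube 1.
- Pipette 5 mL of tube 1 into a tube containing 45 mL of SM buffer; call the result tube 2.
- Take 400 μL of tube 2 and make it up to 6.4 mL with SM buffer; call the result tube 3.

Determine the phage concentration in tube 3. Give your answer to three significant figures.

3.45 × 10^6 PFU/mL

Step 1: 1.45 mL + 11.7 mL = 13.15 mL total → factor 13.15/1.45 = 9.069
Step 2: 5 mL + 45 mL = 50 mL total → factor 50/5 = 10
Step 3: 400 μL brought to 6.4 mL → factor 6400/400 = 16
Overall dilution factor = 9.069 × 10 × 16 = 1451
Final = 5.00 × 10^9 PFU/mL / 1451 = 3.45 × 10^6 PFU/mL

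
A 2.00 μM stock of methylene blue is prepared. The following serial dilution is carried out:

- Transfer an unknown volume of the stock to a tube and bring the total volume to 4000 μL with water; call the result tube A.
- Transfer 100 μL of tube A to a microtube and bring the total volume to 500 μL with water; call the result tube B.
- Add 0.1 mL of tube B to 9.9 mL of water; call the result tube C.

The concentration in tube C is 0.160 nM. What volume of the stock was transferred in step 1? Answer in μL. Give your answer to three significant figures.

160 μL

Step 1: v brought to 4000 μL → factor = 4000 μL/v
Step 2: 100 μL brought to 500 μL → factor 500/100 = 5
Step 3: 0.1 mL + 9.9 mL = 10 mL total → factor 10/0.1 = 100
Product of known-step factors = 500
Overall factor = 2.00 μM / (0.160 nM) = 12500
Step-1 factor = 12500 / 500 = 25
v = 4000 μL / 25 = 160 μL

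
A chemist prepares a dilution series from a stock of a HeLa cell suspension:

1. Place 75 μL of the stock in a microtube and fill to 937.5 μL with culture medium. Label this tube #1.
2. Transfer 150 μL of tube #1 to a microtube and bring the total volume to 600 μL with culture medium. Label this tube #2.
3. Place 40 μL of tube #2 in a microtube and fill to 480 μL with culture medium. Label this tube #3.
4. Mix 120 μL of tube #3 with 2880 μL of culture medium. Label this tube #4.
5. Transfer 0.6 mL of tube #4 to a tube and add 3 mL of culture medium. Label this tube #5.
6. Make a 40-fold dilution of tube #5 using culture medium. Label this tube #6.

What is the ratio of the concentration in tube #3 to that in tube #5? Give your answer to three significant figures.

Step 1: 75 μL brought to 937.5 μL → factor 937.5/75 = 12.5
Step 2: 150 μL brought to 600 μL → factor 600/150 = 4
Step 3: 40 μL brought to 480 μL → factor 480/40 = 12
Step 4: 120 μL + 2880 μL = 3000 μL total → factor 3000/120 = 25
Step 5: 0.6 mL + 3 mL = 3.6 mL total → factor 3.6/0.6 = 6
Dilution factor to tube #3 = 600; to tube #5 = 90000
[tube #3]/[tube #5] = (factor to tube #5)/(factor to tube #3) = 90000/600 = 150

150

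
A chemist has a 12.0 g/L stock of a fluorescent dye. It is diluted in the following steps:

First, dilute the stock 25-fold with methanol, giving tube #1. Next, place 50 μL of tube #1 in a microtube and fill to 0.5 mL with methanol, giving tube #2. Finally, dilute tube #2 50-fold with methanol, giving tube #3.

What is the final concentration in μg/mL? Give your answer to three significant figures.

Step 1: 25-fold → factor 25
Step 2: 50 μL brought to 0.5 mL → factor 500/50 = 10
Step 3: 50-fold → factor 50
Overall dilution factor = 25 × 10 × 50 = 12500
Final = 12.0 g/L / 12500 = 0.0009600 g/L = 0.960 μg/mL

0.960 μg/mL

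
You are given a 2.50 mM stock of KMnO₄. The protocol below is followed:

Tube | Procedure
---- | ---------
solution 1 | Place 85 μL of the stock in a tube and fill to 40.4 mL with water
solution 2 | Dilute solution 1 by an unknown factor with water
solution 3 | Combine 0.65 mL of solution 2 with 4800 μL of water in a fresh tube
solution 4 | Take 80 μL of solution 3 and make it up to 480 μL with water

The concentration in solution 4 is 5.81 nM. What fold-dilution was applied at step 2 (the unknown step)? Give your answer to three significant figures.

18.0-fold

Step 1: 85 μL brought to 40.4 mL → factor 40400/85 = 475.29
Step 2: unknown factor x
Step 3: 0.65 mL + 4800 μL = 5.45 mL total → factor 5.45/0.65 = 8.3846
Step 4: 80 μL brought to 480 μL → factor 480/80 = 6
Product of known-step factors = 23911
Overall factor = 2.50 mM / (5.81 nM) = 4.3029 × 10^5
x = 4.3029 × 10^5 / 23911 = 18.0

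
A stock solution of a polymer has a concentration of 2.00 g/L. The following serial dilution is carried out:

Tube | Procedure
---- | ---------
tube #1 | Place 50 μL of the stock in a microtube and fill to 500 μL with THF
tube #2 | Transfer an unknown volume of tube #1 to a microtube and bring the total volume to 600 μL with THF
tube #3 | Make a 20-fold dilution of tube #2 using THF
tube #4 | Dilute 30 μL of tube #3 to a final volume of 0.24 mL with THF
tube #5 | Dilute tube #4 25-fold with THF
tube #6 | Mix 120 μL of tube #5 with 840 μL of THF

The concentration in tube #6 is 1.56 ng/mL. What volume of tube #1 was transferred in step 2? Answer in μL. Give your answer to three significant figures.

150 μL

Step 1: 50 μL brought to 500 μL → factor 500/50 = 10
Step 2: v brought to 600 μL → factor = 600 μL/v
Step 3: 20-fold → factor 20
Step 4: 30 μL brought to 0.24 mL → factor 240/30 = 8
Step 5: 25-fold → factor 25
Step 6: 120 μL + 840 μL = 960 μL total → factor 960/120 = 8
Product of known-step factors = 3.2 × 10^5
Overall factor = 2.00 g/L / (1.56 ng/mL) = 1.2821 × 10^6
Step-2 factor = 1.2821 × 10^6 / 3.2 × 10^5 = 4.0064
v = 600 μL / 4.0064 = 150 μL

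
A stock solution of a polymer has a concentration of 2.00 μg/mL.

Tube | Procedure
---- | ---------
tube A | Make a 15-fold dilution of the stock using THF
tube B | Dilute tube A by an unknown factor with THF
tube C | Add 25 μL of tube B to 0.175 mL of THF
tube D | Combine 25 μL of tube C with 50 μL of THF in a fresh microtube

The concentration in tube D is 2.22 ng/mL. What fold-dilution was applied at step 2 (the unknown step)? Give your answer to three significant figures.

2.50-fold

Step 1: 15-fold → factor 15
Step 2: unknown factor x
Step 3: 25 μL + 0.175 mL = 200 μL total → factor 200/25 = 8
Step 4: 25 μL + 50 μL = 75 μL total → factor 75/25 = 3
Product of known-step factors = 360
Overall factor = 2.00 μg/mL / (2.22 ng/mL) = 900.9
x = 900.9 / 360 = 2.50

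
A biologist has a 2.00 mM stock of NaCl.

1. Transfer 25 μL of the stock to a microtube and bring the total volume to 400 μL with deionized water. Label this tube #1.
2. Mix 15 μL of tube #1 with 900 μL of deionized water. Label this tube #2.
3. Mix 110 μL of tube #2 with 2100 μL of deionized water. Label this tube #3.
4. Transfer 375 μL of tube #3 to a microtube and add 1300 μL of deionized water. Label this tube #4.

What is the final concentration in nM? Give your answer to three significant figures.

22.8 nM

Step 1: 25 μL brought to 400 μL → factor 400/25 = 16
Step 2: 15 μL + 900 μL = 915 μL total → factor 915/15 = 61
Step 3: 110 μL + 2100 μL = 2210 μL total → factor 2210/110 = 20.091
Step 4: 375 μL + 1300 μL = 1675 μL total → factor 1675/375 = 4.4667
Overall dilution factor = 16 × 61 × 20.091 × 4.4667 = 87586
Final = 2.00 mM / 87586 = 2.283 × 10^-5 mM = 22.8 nM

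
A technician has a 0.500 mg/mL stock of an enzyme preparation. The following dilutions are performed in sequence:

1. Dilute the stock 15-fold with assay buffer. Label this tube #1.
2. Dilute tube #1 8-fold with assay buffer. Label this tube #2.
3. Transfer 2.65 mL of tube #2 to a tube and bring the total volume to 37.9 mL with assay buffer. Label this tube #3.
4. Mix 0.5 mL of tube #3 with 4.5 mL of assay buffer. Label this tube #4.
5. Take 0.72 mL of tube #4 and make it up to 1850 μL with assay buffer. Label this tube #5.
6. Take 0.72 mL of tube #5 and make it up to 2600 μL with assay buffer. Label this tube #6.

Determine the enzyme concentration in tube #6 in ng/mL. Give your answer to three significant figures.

3.14 ng/mL

Step 1: 15-fold → factor 15
Step 2: 8-fold → factor 8
Step 3: 2.65 mL brought to 37.9 mL → factor 37.9/2.65 = 14.302
Step 4: 0.5 mL + 4.5 mL = 5 mL total → factor 5/0.5 = 10
Step 5: 0.72 mL brought to 1850 μL → factor 1.85/0.72 = 2.5694
Step 6: 0.72 mL brought to 2600 μL → factor 2.6/0.72 = 3.6111
Overall dilution factor = 15 × 8 × 14.302 × 10 × 2.5694 × 3.6111 = 1.5924 × 10^5
Final = 0.500 mg/mL / 1.5924 × 10^5 = 3.140 × 10^-6 mg/mL = 3.14 ng/mL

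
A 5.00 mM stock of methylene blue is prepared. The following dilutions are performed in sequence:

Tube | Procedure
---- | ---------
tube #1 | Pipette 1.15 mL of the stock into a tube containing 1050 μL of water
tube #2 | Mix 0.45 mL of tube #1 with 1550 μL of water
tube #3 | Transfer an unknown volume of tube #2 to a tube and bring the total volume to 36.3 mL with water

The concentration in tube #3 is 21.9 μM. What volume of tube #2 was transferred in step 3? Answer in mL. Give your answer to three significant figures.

Step 1: 1.15 mL + 1050 μL = 2.2 mL total → factor 2.2/1.15 = 1.913
Step 2: 0.45 mL + 1550 μL = 2 mL total → factor 2/0.45 = 4.4444
Step 3: v brought to 36.3 mL → factor = 36.3 mL/v
Product of known-step factors = 8.5024
Overall factor = 5.00 mM / (21.9 μM) = 228.31
Step-3 factor = 228.31 / 8.5024 = 26.852
v = 36.3 mL / 26.852 = 1.35 mL

1.35 mL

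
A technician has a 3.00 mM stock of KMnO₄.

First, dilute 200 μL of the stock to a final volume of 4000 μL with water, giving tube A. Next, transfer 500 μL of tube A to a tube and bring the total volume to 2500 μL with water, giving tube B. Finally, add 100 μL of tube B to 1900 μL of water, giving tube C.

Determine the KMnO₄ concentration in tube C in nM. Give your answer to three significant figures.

1.50 × 10^3 nM

Step 1: 200 μL brought to 4000 μL → factor 4000/200 = 20
Step 2: 500 μL brought to 2500 μL → factor 2500/500 = 5
Step 3: 100 μL + 1900 μL = 2000 μL total → factor 2000/100 = 20
Overall dilution factor = 20 × 5 × 20 = 2000
Final = 3.00 mM / 2000 = 0.001500 mM = 1.50 × 10^3 nM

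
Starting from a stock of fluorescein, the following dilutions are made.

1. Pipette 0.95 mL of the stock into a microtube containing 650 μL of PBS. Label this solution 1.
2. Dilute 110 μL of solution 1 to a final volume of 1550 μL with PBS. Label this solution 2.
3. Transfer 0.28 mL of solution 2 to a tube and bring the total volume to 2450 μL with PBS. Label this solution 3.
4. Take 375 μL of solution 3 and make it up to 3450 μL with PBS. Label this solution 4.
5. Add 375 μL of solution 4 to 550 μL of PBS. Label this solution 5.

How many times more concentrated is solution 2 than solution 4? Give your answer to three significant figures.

Step 1: 0.95 mL + 650 μL = 1.6 mL total → factor 1.6/0.95 = 1.6842
Step 2: 110 μL brought to 1550 μL → factor 1550/110 = 14.091
Step 3: 0.28 mL brought to 2450 μL → factor 2.45/0.28 = 8.75
Step 4: 375 μL brought to 3450 μL → factor 3450/375 = 9.2
Dilution factor to solution 2 = 23.732; to solution 4 = 1910.4
[solution 2]/[solution 4] = (factor to solution 4)/(factor to solution 2) = 1910.4/23.732 = 80.5

80.5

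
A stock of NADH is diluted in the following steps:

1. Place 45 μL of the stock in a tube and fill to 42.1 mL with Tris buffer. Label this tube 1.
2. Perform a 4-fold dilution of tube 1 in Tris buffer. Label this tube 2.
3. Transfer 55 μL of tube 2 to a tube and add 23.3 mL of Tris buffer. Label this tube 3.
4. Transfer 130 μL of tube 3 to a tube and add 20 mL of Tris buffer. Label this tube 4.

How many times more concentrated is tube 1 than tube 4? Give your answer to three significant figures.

Step 1: 45 μL brought to 42.1 mL → factor 42100/45 = 935.56
Step 2: 4-fold → factor 4
Step 3: 55 μL + 23.3 mL = 23355 μL total → factor 23355/55 = 424.64
Step 4: 130 μL + 20 mL = 20130 μL total → factor 20130/130 = 154.85
Dilution factor to tube 1 = 935.56; to tube 4 = 2.4606 × 10^8
[tube 1]/[tube 4] = (factor to tube 4)/(factor to tube 1) = 2.4606 × 10^8/935.56 = 2.63 × 10^5

2.63 × 10^5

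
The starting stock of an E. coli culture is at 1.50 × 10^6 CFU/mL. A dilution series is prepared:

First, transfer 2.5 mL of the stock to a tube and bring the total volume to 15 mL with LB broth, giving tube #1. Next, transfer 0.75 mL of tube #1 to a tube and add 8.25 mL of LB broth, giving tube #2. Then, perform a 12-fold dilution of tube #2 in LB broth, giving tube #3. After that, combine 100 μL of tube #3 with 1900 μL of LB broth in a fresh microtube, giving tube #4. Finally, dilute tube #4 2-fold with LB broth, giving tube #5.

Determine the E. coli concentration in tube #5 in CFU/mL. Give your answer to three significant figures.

43.4 CFU/mL

Step 1: 2.5 mL brought to 15 mL → factor 15/2.5 = 6
Step 2: 0.75 mL + 8.25 mL = 9 mL total → factor 9/0.75 = 12
Step 3: 12-fold → factor 12
Step 4: 100 μL + 1900 μL = 2000 μL total → factor 2000/100 = 20
Step 5: 2-fold → factor 2
Overall dilution factor = 6 × 12 × 12 × 20 × 2 = 34560
Final = 1.50 × 10^6 CFU/mL / 34560 = 43.4 CFU/mL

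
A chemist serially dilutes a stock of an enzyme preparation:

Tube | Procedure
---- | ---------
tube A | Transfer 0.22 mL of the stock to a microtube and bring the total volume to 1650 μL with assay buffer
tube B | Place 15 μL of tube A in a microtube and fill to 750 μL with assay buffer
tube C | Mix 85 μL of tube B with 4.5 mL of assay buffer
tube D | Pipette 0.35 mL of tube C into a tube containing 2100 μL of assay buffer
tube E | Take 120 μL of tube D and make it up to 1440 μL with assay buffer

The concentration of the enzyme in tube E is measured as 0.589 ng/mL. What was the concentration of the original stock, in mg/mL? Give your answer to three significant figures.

Step 1: 0.22 mL brought to 1650 μL → factor 1.65/0.22 = 7.5
Step 2: 15 μL brought to 750 μL → factor 750/15 = 50
Step 3: 85 μL + 4.5 mL = 4585 μL total → factor 4585/85 = 53.941
Step 4: 0.35 mL + 2100 μL = 2.45 mL total → factor 2.45/0.35 = 7
Step 5: 120 μL brought to 1440 μL → factor 1440/120 = 12
Overall dilution factor = 7.5 × 50 × 53.941 × 7 × 12 = 1.6991 × 10^6
Stock = 0.589 ng/mL × 1.6991 × 10^6 = 1.001 × 10^6 ng/mL = 1.00 mg/mL

1.00 mg/mL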